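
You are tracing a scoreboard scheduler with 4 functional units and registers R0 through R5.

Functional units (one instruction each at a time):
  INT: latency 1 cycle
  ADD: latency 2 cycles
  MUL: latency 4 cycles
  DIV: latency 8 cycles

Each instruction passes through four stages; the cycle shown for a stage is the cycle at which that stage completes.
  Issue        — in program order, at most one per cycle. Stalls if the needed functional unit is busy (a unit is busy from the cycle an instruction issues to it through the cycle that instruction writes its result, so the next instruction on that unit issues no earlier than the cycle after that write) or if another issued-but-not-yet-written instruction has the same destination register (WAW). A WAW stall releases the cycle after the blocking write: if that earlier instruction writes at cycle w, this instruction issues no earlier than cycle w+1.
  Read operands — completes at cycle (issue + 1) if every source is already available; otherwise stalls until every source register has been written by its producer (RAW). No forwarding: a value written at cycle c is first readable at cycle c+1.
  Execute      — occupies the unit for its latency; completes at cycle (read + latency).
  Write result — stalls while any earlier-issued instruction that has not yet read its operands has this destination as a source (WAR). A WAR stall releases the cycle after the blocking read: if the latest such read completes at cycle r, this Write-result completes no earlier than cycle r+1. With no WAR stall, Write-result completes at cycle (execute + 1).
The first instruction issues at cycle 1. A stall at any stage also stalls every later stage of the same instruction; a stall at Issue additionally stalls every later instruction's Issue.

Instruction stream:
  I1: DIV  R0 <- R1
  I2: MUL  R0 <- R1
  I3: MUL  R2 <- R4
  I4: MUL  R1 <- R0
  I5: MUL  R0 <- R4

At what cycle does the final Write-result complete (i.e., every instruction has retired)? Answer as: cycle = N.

I1  is:1  ro:2  ex:10  wr:11
I2  is:12  ro:13  ex:17  wr:18  — WAW R0: wait I1 write@11
I3  is:19  ro:20  ex:24  wr:25  — struct: MUL busy until I2 writes@18
I4  is:26  ro:27  ex:31  wr:32  — struct: MUL busy until I3 writes@25
I5  is:33  ro:34  ex:38  wr:39  — struct: MUL busy until I4 writes@32

cycle = 39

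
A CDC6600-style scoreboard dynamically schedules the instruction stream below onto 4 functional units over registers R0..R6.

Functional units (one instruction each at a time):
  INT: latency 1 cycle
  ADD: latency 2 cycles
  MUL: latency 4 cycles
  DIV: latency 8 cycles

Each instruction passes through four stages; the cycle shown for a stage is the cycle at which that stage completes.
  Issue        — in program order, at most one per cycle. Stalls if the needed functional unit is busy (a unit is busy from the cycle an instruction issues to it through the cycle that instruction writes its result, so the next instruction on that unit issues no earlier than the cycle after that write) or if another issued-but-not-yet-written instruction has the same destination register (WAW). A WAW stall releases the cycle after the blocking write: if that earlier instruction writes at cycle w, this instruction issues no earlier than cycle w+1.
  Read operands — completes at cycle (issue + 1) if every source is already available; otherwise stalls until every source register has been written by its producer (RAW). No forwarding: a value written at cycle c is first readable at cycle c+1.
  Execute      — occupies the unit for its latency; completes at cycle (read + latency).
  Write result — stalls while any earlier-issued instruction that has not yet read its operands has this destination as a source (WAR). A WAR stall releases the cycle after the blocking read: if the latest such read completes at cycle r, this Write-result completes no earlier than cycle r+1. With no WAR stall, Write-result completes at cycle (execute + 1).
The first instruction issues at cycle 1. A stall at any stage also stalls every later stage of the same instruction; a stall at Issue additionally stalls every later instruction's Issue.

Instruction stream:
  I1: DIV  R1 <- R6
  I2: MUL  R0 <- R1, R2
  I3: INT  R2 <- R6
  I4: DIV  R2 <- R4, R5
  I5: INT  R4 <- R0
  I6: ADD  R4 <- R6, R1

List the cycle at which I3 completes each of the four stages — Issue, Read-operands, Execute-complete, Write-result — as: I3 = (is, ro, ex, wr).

I1 -> (1, 2, 10, 11)
I2 -> (2, 12, 16, 17)  // RAW R1: wait I1 write@11
I3 -> (3, 4, 5, 13)  // WAR R2: wait I2 read@12
I4 -> (14, 15, 23, 24)  // WAW R2: wait I3 write@13
I5 -> (15, 18, 19, 20)  // RAW R0: wait I2 write@17
I6 -> (21, 22, 24, 25)  // WAW R4: wait I5 write@20

I3 = (3, 4, 5, 13)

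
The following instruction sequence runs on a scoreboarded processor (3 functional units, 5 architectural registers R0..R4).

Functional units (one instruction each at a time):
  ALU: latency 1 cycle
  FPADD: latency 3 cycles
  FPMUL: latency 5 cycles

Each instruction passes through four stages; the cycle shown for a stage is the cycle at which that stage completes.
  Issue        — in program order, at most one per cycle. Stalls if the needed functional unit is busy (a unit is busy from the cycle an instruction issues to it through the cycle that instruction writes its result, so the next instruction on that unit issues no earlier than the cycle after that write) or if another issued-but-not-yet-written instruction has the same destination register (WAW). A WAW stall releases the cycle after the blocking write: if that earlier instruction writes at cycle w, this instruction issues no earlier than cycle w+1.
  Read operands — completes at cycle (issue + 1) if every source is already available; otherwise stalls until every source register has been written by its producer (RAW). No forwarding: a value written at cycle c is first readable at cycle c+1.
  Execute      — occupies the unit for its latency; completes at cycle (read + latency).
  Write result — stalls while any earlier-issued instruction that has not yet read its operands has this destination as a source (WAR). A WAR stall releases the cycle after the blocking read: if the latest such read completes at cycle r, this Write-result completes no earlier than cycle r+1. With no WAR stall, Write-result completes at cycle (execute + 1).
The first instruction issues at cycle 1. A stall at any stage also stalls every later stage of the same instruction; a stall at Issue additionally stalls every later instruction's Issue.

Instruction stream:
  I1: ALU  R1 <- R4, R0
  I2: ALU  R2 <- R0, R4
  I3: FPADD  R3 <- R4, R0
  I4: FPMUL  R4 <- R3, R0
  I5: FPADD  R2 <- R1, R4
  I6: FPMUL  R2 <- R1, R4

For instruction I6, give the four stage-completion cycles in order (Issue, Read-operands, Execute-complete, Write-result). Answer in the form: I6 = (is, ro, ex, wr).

I1: IS=1 RO=2 EX=3 WR=4
I2: IS=5 RO=6 EX=7 WR=8  [struct: ALU busy until I1 writes@4]
I3: IS=6 RO=7 EX=10 WR=11
I4: IS=7 RO=12 EX=17 WR=18  [RAW R3: wait I3 write@11]
I5: IS=12 RO=19 EX=22 WR=23  [struct: FPADD busy until I3 writes@11; RAW R4: wait I4 write@18]
I6: IS=24 RO=25 EX=30 WR=31  [WAW R2: wait I5 write@23]

I6 = (24, 25, 30, 31)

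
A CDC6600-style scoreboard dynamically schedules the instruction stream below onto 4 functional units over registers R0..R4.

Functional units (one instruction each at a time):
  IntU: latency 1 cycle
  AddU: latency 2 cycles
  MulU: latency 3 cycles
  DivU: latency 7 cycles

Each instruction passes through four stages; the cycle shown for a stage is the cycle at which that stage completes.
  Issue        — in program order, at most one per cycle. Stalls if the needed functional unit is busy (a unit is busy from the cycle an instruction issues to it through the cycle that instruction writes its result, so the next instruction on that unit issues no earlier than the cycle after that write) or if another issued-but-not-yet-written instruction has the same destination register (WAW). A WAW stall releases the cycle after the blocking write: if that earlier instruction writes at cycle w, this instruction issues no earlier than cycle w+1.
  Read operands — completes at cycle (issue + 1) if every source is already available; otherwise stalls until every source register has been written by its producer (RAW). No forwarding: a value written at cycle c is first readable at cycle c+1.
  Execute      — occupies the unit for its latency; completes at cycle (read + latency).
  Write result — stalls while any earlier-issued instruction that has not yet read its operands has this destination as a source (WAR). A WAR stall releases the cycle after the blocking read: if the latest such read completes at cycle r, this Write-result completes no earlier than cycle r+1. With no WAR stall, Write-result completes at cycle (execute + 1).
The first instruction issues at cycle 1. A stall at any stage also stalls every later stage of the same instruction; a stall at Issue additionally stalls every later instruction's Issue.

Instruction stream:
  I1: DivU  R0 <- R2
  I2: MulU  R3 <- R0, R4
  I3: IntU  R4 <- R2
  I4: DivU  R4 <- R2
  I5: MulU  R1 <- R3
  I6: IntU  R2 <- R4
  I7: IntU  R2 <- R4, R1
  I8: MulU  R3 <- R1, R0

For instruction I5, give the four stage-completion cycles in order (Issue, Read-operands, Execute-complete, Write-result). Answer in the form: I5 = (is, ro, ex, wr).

I5 = (16, 17, 20, 21)

[1] I1→DivU
[2] I1 RO; I2→MulU
[3] I3→IntU
[4] I3 RO
[5] I3 EX
[9] I1 EX
[10] I1 WR R0
[11] I2 RO
[12] I3 WR R4
[13] I4→DivU
[14] I2 EX; I4 RO
[15] I2 WR R3
[16] I5→MulU
[17] I5 RO; I6→IntU
[20] I5 EX
[21] I4 EX; I5 WR R1
[22] I4 WR R4
[23] I6 RO
[24] I6 EX
[25] I6 WR R2
[26] I7→IntU
[27] I7 RO; I8→MulU
[28] I7 EX; I8 RO
[29] I7 WR R2
[31] I8 EX
[32] I8 WR R3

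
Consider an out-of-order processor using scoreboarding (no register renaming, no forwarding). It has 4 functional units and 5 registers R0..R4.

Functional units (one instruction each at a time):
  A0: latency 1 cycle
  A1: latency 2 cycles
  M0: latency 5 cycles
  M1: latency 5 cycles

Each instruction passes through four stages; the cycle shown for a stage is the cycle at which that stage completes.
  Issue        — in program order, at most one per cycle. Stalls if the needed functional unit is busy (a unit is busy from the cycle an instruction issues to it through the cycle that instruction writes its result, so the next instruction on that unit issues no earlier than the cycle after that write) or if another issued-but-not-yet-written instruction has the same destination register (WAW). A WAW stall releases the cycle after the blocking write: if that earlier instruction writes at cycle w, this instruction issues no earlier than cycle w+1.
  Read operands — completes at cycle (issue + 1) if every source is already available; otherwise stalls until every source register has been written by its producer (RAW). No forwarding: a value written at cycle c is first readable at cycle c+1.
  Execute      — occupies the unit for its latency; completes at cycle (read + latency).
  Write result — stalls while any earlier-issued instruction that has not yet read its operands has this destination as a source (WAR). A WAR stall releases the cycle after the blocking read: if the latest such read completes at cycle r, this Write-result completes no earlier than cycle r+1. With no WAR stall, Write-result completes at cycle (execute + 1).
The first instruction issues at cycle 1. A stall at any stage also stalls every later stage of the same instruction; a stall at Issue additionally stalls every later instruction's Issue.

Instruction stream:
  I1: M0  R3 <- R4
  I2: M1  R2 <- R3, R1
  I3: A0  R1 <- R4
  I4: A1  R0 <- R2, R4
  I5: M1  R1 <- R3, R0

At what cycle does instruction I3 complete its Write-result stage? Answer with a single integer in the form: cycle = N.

cycle = 10

  I1 | 1 | 2 | 7 | 8
  I2 | 2 | 9 | 14 | 15   RAW R3: wait I1 write@8
  I3 | 3 | 4 | 5 | 10   WAR R1: wait I2 read@9
  I4 | 4 | 16 | 18 | 19   RAW R2: wait I2 write@15
  I5 | 16 | 20 | 25 | 26   struct: M1 busy until I2 writes@15 · RAW R0: wait I4 write@19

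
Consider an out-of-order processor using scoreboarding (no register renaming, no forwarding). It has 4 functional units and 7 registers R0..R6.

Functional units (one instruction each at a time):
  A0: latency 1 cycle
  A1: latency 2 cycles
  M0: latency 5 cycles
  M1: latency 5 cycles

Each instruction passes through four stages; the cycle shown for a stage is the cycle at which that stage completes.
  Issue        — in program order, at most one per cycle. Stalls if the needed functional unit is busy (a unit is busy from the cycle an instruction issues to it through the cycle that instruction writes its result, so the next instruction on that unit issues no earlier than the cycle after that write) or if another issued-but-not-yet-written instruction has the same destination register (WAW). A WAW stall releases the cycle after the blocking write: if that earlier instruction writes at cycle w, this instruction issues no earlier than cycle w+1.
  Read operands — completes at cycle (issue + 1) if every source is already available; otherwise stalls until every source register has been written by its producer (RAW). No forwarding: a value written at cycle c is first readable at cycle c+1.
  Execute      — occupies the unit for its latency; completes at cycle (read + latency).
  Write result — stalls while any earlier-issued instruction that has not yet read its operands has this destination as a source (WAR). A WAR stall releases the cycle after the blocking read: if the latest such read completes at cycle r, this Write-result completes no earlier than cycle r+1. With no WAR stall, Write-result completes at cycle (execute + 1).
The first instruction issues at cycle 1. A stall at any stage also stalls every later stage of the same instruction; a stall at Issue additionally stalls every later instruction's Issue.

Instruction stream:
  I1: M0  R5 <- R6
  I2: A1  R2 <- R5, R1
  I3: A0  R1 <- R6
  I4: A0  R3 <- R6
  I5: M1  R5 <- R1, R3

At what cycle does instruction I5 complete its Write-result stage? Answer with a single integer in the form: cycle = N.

cycle = 21

cycle 1: issue I1 (M0)
cycle 2: I1 read-ops · issue I2 (A1)
cycle 3: issue I3 (A0)
cycle 4: I3 read-ops
cycle 5: I3 finished on A0
cycle 7: I1 finished on M0
cycle 8: I1→R5
cycle 9: I2 read-ops
cycle 10: I3→R1
cycle 11: I2 finished on A1 · issue I4 (A0)
cycle 12: I2→R2 · I4 read-ops · issue I5 (M1)
cycle 13: I4 finished on A0
cycle 14: I4→R3
cycle 15: I5 read-ops
cycle 20: I5 finished on M1
cycle 21: I5→R5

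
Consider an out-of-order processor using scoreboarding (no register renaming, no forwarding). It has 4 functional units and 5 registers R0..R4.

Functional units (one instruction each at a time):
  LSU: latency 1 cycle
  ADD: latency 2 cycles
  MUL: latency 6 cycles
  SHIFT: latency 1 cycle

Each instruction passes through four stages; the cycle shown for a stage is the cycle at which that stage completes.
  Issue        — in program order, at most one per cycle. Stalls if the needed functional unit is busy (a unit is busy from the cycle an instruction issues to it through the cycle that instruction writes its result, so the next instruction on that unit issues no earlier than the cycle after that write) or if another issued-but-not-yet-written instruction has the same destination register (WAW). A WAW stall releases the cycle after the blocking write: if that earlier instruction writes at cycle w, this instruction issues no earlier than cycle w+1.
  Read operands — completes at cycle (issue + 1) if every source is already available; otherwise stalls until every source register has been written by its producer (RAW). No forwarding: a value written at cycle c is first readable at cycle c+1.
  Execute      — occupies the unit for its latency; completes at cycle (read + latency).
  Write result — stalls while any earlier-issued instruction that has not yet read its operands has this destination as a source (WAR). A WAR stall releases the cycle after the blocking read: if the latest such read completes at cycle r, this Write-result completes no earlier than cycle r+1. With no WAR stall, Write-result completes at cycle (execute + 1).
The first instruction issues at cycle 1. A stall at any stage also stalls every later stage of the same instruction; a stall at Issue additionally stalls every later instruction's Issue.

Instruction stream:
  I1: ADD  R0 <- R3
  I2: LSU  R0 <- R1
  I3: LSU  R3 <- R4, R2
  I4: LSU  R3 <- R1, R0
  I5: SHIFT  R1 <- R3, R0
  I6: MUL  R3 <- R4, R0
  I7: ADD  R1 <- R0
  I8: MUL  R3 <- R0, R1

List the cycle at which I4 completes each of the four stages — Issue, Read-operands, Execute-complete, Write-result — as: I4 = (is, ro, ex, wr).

I4 = (14, 15, 16, 17)

1) issue 1, read 2, done 4, write 5
2) issue 6, read 7, done 8, write 9  <WAW R0: wait I1 write@5>
3) issue 10, read 11, done 12, write 13  <struct: LSU busy until I2 writes@9>
4) issue 14, read 15, done 16, write 17  <struct: LSU busy until I3 writes@13>
5) issue 15, read 18, done 19, write 20  <RAW R3: wait I4 write@17>
6) issue 18, read 19, done 25, write 26  <WAW R3: wait I4 write@17>
7) issue 21, read 22, done 24, write 25  <WAW R1: wait I5 write@20>
8) issue 27, read 28, done 34, write 35  <struct: MUL busy until I6 writes@26>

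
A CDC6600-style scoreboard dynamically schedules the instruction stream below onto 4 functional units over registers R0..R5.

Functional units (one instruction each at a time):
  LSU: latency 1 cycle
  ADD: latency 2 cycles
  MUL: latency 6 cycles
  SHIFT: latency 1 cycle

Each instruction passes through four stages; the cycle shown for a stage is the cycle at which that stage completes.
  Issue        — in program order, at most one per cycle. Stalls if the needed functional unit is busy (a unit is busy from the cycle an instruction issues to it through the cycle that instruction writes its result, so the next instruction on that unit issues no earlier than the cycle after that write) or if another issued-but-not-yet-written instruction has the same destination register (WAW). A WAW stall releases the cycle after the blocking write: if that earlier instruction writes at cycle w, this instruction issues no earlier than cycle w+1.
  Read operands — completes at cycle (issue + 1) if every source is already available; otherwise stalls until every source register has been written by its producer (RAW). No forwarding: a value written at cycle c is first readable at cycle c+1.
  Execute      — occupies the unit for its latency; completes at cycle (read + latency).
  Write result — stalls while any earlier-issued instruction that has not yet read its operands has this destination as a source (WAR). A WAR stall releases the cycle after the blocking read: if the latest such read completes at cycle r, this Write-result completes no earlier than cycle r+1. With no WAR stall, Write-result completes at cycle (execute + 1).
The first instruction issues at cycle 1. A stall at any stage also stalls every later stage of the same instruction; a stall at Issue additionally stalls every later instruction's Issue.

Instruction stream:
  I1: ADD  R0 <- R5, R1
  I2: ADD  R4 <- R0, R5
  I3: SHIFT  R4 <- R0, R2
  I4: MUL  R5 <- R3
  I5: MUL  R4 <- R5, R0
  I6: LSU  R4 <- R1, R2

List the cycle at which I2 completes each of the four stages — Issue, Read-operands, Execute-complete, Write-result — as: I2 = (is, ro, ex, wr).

I1  is:1  ro:2  ex:4  wr:5
I2  is:6  ro:7  ex:9  wr:10  — struct: ADD busy until I1 writes@5
I3  is:11  ro:12  ex:13  wr:14  — WAW R4: wait I2 write@10
I4  is:12  ro:13  ex:19  wr:20
I5  is:21  ro:22  ex:28  wr:29  — struct: MUL busy until I4 writes@20
I6  is:30  ro:31  ex:32  wr:33  — WAW R4: wait I5 write@29

I2 = (6, 7, 9, 10)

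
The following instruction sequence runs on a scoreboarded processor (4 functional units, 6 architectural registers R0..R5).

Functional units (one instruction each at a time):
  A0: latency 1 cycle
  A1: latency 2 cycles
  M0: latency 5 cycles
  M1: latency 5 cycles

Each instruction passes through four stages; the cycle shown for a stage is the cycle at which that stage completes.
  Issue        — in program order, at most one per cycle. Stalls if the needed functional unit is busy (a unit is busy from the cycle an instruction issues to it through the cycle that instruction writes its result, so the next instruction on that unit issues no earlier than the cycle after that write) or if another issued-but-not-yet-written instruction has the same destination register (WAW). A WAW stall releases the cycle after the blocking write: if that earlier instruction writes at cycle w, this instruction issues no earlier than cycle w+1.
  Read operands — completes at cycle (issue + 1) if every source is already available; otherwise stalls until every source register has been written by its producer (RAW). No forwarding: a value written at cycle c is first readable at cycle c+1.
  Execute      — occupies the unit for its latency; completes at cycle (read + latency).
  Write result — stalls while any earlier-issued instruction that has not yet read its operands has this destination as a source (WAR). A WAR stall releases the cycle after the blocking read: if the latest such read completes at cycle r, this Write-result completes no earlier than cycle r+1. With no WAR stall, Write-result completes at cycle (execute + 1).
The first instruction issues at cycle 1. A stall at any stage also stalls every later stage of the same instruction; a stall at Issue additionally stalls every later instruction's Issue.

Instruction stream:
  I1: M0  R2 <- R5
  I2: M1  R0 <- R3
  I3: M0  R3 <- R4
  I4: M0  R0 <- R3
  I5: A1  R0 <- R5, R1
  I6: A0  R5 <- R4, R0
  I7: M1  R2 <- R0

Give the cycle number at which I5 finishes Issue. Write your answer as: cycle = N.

cycle = 25

cycle 1: I1 issues→M0
cycle 2: I1 reads | I2 issues→M1
cycle 3: I2 reads
cycle 7: I1 exec-done
cycle 8: I1 writes R2 | I2 exec-done
cycle 9: I2 writes R0 | I3 issues→M0
cycle 10: I3 reads
cycle 15: I3 exec-done
cycle 16: I3 writes R3
cycle 17: I4 issues→M0
cycle 18: I4 reads
cycle 23: I4 exec-done
cycle 24: I4 writes R0
cycle 25: I5 issues→A1
cycle 26: I5 reads | I6 issues→A0
cycle 27: I7 issues→M1
cycle 28: I5 exec-done
cycle 29: I5 writes R0
cycle 30: I6 reads | I7 reads
cycle 31: I6 exec-done
cycle 32: I6 writes R5
cycle 35: I7 exec-done
cycle 36: I7 writes R2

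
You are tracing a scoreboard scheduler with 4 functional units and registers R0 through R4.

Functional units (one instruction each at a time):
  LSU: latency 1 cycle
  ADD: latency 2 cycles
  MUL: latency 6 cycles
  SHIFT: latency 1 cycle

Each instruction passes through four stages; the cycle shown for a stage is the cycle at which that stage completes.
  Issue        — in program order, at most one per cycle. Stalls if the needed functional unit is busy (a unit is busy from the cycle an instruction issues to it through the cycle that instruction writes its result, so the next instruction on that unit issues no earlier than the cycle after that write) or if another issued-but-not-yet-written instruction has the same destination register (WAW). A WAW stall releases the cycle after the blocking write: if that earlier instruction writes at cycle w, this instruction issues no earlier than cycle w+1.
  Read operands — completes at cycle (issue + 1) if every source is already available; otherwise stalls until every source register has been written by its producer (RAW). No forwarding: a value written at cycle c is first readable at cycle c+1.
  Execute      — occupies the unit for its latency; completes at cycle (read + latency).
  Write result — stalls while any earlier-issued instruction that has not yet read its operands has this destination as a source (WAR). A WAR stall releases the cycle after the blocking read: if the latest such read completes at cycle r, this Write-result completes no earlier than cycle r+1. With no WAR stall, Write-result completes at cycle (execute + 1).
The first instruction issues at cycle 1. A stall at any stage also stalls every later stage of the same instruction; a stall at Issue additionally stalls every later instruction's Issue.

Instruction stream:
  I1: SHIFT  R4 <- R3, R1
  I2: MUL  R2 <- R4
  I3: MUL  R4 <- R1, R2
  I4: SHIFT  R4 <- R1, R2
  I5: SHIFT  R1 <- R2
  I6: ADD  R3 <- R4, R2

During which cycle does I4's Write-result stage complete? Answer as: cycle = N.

[I1] 1/2/3/4
[I2] 2/5/11/12  (RAW R4: wait I1 write@4)
[I3] 13/14/20/21  (struct: MUL busy until I2 writes@12)
[I4] 22/23/24/25  (WAW R4: wait I3 write@21)
[I5] 26/27/28/29  (struct: SHIFT busy until I4 writes@25)
[I6] 27/28/30/31

cycle = 25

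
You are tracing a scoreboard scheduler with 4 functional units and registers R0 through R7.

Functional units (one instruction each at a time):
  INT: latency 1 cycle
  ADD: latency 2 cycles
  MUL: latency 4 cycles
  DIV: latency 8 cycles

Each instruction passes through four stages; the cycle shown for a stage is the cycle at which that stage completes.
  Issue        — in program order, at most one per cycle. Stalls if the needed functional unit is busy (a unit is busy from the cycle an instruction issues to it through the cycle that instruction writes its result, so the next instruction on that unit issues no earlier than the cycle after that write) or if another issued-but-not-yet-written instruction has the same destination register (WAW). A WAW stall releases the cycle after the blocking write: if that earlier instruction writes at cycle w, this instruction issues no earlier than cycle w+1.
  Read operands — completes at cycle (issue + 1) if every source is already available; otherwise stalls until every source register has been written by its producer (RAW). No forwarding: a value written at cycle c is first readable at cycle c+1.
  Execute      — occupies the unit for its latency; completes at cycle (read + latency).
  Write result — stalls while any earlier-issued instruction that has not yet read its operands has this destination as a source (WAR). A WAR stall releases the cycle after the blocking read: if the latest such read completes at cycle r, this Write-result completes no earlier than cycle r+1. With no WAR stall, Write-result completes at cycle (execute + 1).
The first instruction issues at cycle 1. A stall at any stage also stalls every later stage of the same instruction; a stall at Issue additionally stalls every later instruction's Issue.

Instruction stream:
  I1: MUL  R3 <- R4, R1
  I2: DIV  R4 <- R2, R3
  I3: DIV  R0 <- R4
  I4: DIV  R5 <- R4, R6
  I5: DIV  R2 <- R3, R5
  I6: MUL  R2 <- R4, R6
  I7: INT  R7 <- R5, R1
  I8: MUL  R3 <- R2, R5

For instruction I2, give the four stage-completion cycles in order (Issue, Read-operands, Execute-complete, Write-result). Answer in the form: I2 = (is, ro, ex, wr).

I2 = (2, 8, 16, 17)

I1  is:1  ro:2  ex:6  wr:7
I2  is:2  ro:8  ex:16  wr:17  — RAW R3: wait I1 write@7
I3  is:18  ro:19  ex:27  wr:28  — struct: DIV busy until I2 writes@17
I4  is:29  ro:30  ex:38  wr:39  — struct: DIV busy until I3 writes@28
I5  is:40  ro:41  ex:49  wr:50  — struct: DIV busy until I4 writes@39
I6  is:51  ro:52  ex:56  wr:57  — WAW R2: wait I5 write@50
I7  is:52  ro:53  ex:54  wr:55
I8  is:58  ro:59  ex:63  wr:64  — struct: MUL busy until I6 writes@57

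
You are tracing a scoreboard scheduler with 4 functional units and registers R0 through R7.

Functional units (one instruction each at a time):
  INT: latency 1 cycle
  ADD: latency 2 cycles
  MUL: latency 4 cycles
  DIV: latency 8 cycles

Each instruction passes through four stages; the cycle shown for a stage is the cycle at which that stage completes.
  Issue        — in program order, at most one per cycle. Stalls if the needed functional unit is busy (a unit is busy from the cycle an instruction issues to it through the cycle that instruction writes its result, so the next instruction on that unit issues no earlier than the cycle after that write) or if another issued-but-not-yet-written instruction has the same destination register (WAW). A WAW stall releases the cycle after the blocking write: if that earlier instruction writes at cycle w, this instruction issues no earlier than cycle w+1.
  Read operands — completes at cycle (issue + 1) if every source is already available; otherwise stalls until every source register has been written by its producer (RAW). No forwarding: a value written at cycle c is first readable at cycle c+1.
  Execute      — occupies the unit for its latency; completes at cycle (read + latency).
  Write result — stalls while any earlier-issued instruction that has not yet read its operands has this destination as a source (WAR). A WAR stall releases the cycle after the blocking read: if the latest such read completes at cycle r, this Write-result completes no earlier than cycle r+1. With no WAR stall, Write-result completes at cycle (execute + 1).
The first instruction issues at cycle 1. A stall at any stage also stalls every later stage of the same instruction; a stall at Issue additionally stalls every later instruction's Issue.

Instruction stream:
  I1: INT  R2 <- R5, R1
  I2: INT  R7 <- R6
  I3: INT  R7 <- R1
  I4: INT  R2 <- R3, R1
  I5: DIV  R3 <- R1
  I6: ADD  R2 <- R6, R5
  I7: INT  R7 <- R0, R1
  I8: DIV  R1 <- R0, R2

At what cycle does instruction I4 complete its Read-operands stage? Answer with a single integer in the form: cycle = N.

cycle 1: I1→INT
cycle 2: I1 RO
cycle 3: I1 EX
cycle 4: I1 WR R2
cycle 5: I2→INT
cycle 6: I2 RO
cycle 7: I2 EX
cycle 8: I2 WR R7
cycle 9: I3→INT
cycle 10: I3 RO
cycle 11: I3 EX
cycle 12: I3 WR R7
cycle 13: I4→INT
cycle 14: I4 RO; I5→DIV
cycle 15: I4 EX; I5 RO
cycle 16: I4 WR R2
cycle 17: I6→ADD
cycle 18: I6 RO; I7→INT
cycle 19: I7 RO
cycle 20: I6 EX; I7 EX
cycle 21: I6 WR R2; I7 WR R7
cycle 23: I5 EX
cycle 24: I5 WR R3
cycle 25: I8→DIV
cycle 26: I8 RO
cycle 34: I8 EX
cycle 35: I8 WR R1

cycle = 14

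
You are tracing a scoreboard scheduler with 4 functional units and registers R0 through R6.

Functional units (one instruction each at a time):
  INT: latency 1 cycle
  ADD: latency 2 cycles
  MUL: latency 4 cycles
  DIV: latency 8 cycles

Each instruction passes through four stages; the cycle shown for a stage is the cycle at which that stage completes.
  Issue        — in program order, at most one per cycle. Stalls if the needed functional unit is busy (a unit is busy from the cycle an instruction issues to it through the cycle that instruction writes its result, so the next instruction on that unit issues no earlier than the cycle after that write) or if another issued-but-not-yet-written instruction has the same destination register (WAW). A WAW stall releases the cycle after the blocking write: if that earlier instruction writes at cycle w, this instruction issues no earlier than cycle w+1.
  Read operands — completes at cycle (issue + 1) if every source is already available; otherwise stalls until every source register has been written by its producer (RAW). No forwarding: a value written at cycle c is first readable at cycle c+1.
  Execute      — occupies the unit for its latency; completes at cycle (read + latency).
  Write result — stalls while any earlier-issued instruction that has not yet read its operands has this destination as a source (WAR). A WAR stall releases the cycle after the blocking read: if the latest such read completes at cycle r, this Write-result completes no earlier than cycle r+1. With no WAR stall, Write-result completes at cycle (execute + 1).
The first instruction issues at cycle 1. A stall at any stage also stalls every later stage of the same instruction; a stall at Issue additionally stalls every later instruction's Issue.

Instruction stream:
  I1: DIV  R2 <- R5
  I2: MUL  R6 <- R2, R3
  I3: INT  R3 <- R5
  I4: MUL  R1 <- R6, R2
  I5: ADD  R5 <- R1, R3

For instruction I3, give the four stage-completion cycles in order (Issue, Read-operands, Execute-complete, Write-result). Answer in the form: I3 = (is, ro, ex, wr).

c1: I1→DIV
c2: I1 RO, I2→MUL
c3: I3→INT
c4: I3 RO
c5: I3 EX
c10: I1 EX
c11: I1 WR R2
c12: I2 RO
c13: I3 WR R3
c16: I2 EX
c17: I2 WR R6
c18: I4→MUL
c19: I4 RO, I5→ADD
c23: I4 EX
c24: I4 WR R1
c25: I5 RO
c27: I5 EX
c28: I5 WR R5

I3 = (3, 4, 5, 13)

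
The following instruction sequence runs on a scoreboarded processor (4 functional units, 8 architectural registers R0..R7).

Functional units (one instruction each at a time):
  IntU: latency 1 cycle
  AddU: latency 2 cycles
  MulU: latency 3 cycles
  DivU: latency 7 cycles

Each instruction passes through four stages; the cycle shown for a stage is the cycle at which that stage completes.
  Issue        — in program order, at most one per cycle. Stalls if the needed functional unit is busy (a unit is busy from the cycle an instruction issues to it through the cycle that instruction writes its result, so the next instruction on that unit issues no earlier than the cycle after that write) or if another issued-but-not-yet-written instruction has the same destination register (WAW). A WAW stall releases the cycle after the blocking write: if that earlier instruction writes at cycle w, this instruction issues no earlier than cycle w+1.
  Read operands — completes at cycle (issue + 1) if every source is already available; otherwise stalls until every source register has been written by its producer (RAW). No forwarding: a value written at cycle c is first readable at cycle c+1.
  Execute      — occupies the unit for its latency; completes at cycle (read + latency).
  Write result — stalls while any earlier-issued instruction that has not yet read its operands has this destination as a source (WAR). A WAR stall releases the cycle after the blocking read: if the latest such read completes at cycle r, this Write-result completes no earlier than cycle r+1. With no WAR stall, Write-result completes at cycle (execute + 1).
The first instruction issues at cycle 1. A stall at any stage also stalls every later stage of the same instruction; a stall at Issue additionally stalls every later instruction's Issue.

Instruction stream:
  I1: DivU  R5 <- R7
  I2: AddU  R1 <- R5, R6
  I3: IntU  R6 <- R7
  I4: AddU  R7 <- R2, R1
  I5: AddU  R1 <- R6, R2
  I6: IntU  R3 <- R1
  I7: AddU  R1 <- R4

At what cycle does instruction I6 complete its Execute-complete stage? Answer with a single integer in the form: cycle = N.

cycle 1: I1 issues→DivU
cycle 2: I1 reads; I2 issues→AddU
cycle 3: I3 issues→IntU
cycle 4: I3 reads
cycle 5: I3 exec-done
cycle 9: I1 exec-done
cycle 10: I1 writes R5
cycle 11: I2 reads
cycle 12: I3 writes R6
cycle 13: I2 exec-done
cycle 14: I2 writes R1
cycle 15: I4 issues→AddU
cycle 16: I4 reads
cycle 18: I4 exec-done
cycle 19: I4 writes R7
cycle 20: I5 issues→AddU
cycle 21: I5 reads; I6 issues→IntU
cycle 23: I5 exec-done
cycle 24: I5 writes R1
cycle 25: I6 reads; I7 issues→AddU
cycle 26: I6 exec-done; I7 reads
cycle 27: I6 writes R3
cycle 28: I7 exec-done
cycle 29: I7 writes R1

cycle = 26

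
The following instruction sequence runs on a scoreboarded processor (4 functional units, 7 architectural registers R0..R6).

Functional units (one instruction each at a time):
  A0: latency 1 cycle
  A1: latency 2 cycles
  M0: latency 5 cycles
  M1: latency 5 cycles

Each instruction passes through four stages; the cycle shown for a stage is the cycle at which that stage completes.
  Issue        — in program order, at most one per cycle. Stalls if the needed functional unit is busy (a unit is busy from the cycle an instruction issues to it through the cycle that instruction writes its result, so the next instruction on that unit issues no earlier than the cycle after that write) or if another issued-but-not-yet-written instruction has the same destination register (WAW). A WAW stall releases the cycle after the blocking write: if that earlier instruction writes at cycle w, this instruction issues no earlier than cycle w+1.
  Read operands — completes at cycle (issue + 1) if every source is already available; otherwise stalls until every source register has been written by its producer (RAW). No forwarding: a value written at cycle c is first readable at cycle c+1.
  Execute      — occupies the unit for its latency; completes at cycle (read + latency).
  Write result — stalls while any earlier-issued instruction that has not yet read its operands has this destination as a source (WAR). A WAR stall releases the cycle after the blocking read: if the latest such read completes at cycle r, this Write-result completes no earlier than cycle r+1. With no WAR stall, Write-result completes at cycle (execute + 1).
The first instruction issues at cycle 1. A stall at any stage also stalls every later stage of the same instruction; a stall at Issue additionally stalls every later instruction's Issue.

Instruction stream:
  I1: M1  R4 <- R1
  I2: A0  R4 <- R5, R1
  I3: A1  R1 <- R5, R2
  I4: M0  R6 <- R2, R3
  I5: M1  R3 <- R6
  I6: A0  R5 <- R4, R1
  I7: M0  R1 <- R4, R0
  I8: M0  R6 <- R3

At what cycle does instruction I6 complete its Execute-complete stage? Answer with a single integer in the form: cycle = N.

[I1] 1/2/7/8
[I2] 9/10/11/12  (WAW R4: wait I1 write@8)
[I3] 10/11/13/14
[I4] 11/12/17/18
[I5] 12/19/24/25  (RAW R6: wait I4 write@18)
[I6] 13/15/16/17  (RAW R1: wait I3 write@14)
[I7] 19/20/25/26  (struct: M0 busy until I4 writes@18)
[I8] 27/28/33/34  (struct: M0 busy until I7 writes@26)

cycle = 16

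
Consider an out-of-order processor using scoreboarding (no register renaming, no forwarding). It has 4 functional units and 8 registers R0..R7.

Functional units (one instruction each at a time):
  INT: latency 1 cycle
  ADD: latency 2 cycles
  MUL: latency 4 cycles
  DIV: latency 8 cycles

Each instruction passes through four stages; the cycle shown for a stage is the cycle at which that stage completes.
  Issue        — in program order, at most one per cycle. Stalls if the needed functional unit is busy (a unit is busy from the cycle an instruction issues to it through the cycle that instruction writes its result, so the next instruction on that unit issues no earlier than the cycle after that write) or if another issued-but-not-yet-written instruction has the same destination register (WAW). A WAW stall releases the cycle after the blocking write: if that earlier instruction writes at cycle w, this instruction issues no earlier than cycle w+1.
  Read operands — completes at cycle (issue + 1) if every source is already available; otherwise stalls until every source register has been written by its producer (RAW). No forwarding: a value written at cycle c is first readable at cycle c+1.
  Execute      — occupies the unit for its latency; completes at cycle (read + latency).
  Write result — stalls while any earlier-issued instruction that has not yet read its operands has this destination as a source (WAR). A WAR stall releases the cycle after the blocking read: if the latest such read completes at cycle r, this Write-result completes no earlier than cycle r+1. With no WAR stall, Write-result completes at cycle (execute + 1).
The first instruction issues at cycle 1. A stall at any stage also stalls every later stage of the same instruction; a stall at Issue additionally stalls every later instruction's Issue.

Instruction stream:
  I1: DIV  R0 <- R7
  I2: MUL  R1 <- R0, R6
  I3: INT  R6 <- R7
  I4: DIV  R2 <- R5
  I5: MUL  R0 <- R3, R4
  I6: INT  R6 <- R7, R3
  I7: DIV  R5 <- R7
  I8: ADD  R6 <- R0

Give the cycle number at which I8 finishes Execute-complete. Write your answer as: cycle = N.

cycle = 27

I1 -> (1, 2, 10, 11)
I2 -> (2, 12, 16, 17)  // RAW R0: wait I1 write@11
I3 -> (3, 4, 5, 13)  // WAR R6: wait I2 read@12
I4 -> (12, 13, 21, 22)  // struct: DIV busy until I1 writes@11
I5 -> (18, 19, 23, 24)  // struct: MUL busy until I2 writes@17
I6 -> (19, 20, 21, 22)
I7 -> (23, 24, 32, 33)  // struct: DIV busy until I4 writes@22
I8 -> (24, 25, 27, 28)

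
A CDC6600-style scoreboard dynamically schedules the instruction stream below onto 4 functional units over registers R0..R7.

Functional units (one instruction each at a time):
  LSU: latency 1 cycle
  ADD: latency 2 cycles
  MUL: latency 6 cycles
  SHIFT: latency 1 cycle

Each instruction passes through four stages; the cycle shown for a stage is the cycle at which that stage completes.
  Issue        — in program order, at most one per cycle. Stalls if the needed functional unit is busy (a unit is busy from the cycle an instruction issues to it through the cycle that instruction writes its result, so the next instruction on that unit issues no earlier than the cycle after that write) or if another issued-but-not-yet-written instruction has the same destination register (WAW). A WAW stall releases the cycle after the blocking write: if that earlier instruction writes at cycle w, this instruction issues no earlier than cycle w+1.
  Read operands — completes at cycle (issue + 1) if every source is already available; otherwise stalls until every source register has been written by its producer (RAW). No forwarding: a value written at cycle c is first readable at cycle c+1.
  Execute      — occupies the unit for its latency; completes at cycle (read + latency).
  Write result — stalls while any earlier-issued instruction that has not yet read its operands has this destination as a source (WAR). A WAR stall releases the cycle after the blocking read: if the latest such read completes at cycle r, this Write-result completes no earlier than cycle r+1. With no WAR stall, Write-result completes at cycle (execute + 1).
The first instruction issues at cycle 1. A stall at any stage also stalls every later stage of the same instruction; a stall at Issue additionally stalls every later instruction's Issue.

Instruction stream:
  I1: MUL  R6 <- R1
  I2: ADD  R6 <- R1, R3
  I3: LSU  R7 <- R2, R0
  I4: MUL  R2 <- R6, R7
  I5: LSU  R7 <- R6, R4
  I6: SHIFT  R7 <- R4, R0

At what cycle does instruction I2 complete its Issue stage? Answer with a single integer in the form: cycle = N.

cycle = 10

  I1 | 1 | 2 | 8 | 9
  I2 | 10 | 11 | 13 | 14   WAW R6: wait I1 write@9
  I3 | 11 | 12 | 13 | 14
  I4 | 12 | 15 | 21 | 22   RAW R6: wait I2 write@14 · RAW R7: wait I3 write@14
  I5 | 15 | 16 | 17 | 18   struct: LSU busy until I3 writes@14
  I6 | 19 | 20 | 21 | 22   WAW R7: wait I5 write@18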